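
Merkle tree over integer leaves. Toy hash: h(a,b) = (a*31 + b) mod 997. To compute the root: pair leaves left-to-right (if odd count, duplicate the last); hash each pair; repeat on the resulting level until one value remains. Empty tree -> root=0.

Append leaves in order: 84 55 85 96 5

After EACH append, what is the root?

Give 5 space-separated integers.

Answer: 84 665 404 415 39

Derivation:
After append 84 (leaves=[84]):
  L0: [84]
  root=84
After append 55 (leaves=[84, 55]):
  L0: [84, 55]
  L1: h(84,55)=(84*31+55)%997=665 -> [665]
  root=665
After append 85 (leaves=[84, 55, 85]):
  L0: [84, 55, 85]
  L1: h(84,55)=(84*31+55)%997=665 h(85,85)=(85*31+85)%997=726 -> [665, 726]
  L2: h(665,726)=(665*31+726)%997=404 -> [404]
  root=404
After append 96 (leaves=[84, 55, 85, 96]):
  L0: [84, 55, 85, 96]
  L1: h(84,55)=(84*31+55)%997=665 h(85,96)=(85*31+96)%997=737 -> [665, 737]
  L2: h(665,737)=(665*31+737)%997=415 -> [415]
  root=415
After append 5 (leaves=[84, 55, 85, 96, 5]):
  L0: [84, 55, 85, 96, 5]
  L1: h(84,55)=(84*31+55)%997=665 h(85,96)=(85*31+96)%997=737 h(5,5)=(5*31+5)%997=160 -> [665, 737, 160]
  L2: h(665,737)=(665*31+737)%997=415 h(160,160)=(160*31+160)%997=135 -> [415, 135]
  L3: h(415,135)=(415*31+135)%997=39 -> [39]
  root=39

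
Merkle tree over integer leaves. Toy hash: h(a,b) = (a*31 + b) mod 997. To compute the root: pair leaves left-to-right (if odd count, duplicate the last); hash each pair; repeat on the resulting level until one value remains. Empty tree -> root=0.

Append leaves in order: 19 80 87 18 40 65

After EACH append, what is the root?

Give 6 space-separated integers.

Answer: 19 669 592 523 344 147

Derivation:
After append 19 (leaves=[19]):
  L0: [19]
  root=19
After append 80 (leaves=[19, 80]):
  L0: [19, 80]
  L1: h(19,80)=(19*31+80)%997=669 -> [669]
  root=669
After append 87 (leaves=[19, 80, 87]):
  L0: [19, 80, 87]
  L1: h(19,80)=(19*31+80)%997=669 h(87,87)=(87*31+87)%997=790 -> [669, 790]
  L2: h(669,790)=(669*31+790)%997=592 -> [592]
  root=592
After append 18 (leaves=[19, 80, 87, 18]):
  L0: [19, 80, 87, 18]
  L1: h(19,80)=(19*31+80)%997=669 h(87,18)=(87*31+18)%997=721 -> [669, 721]
  L2: h(669,721)=(669*31+721)%997=523 -> [523]
  root=523
After append 40 (leaves=[19, 80, 87, 18, 40]):
  L0: [19, 80, 87, 18, 40]
  L1: h(19,80)=(19*31+80)%997=669 h(87,18)=(87*31+18)%997=721 h(40,40)=(40*31+40)%997=283 -> [669, 721, 283]
  L2: h(669,721)=(669*31+721)%997=523 h(283,283)=(283*31+283)%997=83 -> [523, 83]
  L3: h(523,83)=(523*31+83)%997=344 -> [344]
  root=344
After append 65 (leaves=[19, 80, 87, 18, 40, 65]):
  L0: [19, 80, 87, 18, 40, 65]
  L1: h(19,80)=(19*31+80)%997=669 h(87,18)=(87*31+18)%997=721 h(40,65)=(40*31+65)%997=308 -> [669, 721, 308]
  L2: h(669,721)=(669*31+721)%997=523 h(308,308)=(308*31+308)%997=883 -> [523, 883]
  L3: h(523,883)=(523*31+883)%997=147 -> [147]
  root=147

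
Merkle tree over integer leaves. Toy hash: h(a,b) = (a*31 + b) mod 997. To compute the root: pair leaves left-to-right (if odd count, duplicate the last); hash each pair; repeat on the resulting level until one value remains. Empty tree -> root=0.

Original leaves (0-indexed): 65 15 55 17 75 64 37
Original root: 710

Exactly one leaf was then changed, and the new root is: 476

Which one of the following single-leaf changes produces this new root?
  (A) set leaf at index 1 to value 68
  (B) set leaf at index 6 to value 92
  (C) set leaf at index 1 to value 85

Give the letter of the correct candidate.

Original leaves: [65, 15, 55, 17, 75, 64, 37]
Target new root: 476
Try each candidate change and compute the resulting root:
Candidate A: set leaf[1] = 68 -> leaves = [65, 68, 55, 17, 75, 64, 37]
  L0: [65, 68, 55, 17, 75, 64, 37]
  L1: h(65,68)=(65*31+68)%997=89 h(55,17)=(55*31+17)%997=725 h(75,64)=(75*31+64)%997=395 h(37,37)=(37*31+37)%997=187 -> [89, 725, 395, 187]
  L2: h(89,725)=(89*31+725)%997=493 h(395,187)=(395*31+187)%997=468 -> [493, 468]
  L3: h(493,468)=(493*31+468)%997=796 -> [796]
  root = 796 != target 476
Candidate B: set leaf[6] = 92 -> leaves = [65, 15, 55, 17, 75, 64, 92]
  L0: [65, 15, 55, 17, 75, 64, 92]
  L1: h(65,15)=(65*31+15)%997=36 h(55,17)=(55*31+17)%997=725 h(75,64)=(75*31+64)%997=395 h(92,92)=(92*31+92)%997=950 -> [36, 725, 395, 950]
  L2: h(36,725)=(36*31+725)%997=844 h(395,950)=(395*31+950)%997=234 -> [844, 234]
  L3: h(844,234)=(844*31+234)%997=476 -> [476]
  root = 476 == target 476  ** MATCH **
Candidate C: set leaf[1] = 85 -> leaves = [65, 85, 55, 17, 75, 64, 37]
  L0: [65, 85, 55, 17, 75, 64, 37]
  L1: h(65,85)=(65*31+85)%997=106 h(55,17)=(55*31+17)%997=725 h(75,64)=(75*31+64)%997=395 h(37,37)=(37*31+37)%997=187 -> [106, 725, 395, 187]
  L2: h(106,725)=(106*31+725)%997=23 h(395,187)=(395*31+187)%997=468 -> [23, 468]
  L3: h(23,468)=(23*31+468)%997=184 -> [184]
  root = 184 != target 476
Candidate B produces the target root.

Answer: B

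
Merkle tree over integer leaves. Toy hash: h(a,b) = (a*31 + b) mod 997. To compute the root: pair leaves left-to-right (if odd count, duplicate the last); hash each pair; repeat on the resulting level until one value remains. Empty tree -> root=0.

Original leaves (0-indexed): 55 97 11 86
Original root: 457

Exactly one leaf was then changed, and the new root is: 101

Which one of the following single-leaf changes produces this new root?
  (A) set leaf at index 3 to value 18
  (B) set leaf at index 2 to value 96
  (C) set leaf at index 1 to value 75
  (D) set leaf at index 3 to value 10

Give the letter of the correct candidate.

Answer: B

Derivation:
Original leaves: [55, 97, 11, 86]
Target new root: 101
Try each candidate change and compute the resulting root:
Candidate A: set leaf[3] = 18 -> leaves = [55, 97, 11, 18]
  L0: [55, 97, 11, 18]
  L1: h(55,97)=(55*31+97)%997=805 h(11,18)=(11*31+18)%997=359 -> [805, 359]
  L2: h(805,359)=(805*31+359)%997=389 -> [389]
  root = 389 != target 101
Candidate B: set leaf[2] = 96 -> leaves = [55, 97, 96, 86]
  L0: [55, 97, 96, 86]
  L1: h(55,97)=(55*31+97)%997=805 h(96,86)=(96*31+86)%997=71 -> [805, 71]
  L2: h(805,71)=(805*31+71)%997=101 -> [101]
  root = 101 == target 101  ** MATCH **
Candidate C: set leaf[1] = 75 -> leaves = [55, 75, 11, 86]
  L0: [55, 75, 11, 86]
  L1: h(55,75)=(55*31+75)%997=783 h(11,86)=(11*31+86)%997=427 -> [783, 427]
  L2: h(783,427)=(783*31+427)%997=772 -> [772]
  root = 772 != target 101
Candidate D: set leaf[3] = 10 -> leaves = [55, 97, 11, 10]
  L0: [55, 97, 11, 10]
  L1: h(55,97)=(55*31+97)%997=805 h(11,10)=(11*31+10)%997=351 -> [805, 351]
  L2: h(805,351)=(805*31+351)%997=381 -> [381]
  root = 381 != target 101
Candidate B produces the target root.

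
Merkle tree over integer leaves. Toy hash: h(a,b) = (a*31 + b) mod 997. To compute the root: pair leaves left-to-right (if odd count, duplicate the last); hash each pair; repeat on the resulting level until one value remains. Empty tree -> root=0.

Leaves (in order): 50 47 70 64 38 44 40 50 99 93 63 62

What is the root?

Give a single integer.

L0: [50, 47, 70, 64, 38, 44, 40, 50, 99, 93, 63, 62]
L1: h(50,47)=(50*31+47)%997=600 h(70,64)=(70*31+64)%997=240 h(38,44)=(38*31+44)%997=225 h(40,50)=(40*31+50)%997=293 h(99,93)=(99*31+93)%997=171 h(63,62)=(63*31+62)%997=21 -> [600, 240, 225, 293, 171, 21]
L2: h(600,240)=(600*31+240)%997=894 h(225,293)=(225*31+293)%997=289 h(171,21)=(171*31+21)%997=337 -> [894, 289, 337]
L3: h(894,289)=(894*31+289)%997=87 h(337,337)=(337*31+337)%997=814 -> [87, 814]
L4: h(87,814)=(87*31+814)%997=520 -> [520]

Answer: 520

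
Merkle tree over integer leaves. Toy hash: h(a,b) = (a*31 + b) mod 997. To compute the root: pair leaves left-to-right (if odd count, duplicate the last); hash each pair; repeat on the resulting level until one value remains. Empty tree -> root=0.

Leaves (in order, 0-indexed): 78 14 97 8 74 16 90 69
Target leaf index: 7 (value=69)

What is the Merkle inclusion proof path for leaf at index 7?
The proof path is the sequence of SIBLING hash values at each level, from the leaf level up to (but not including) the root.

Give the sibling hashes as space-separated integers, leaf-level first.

Answer: 90 316 641

Derivation:
L0 (leaves): [78, 14, 97, 8, 74, 16, 90, 69], target index=7
L1: h(78,14)=(78*31+14)%997=438 [pair 0] h(97,8)=(97*31+8)%997=24 [pair 1] h(74,16)=(74*31+16)%997=316 [pair 2] h(90,69)=(90*31+69)%997=865 [pair 3] -> [438, 24, 316, 865]
  Sibling for proof at L0: 90
L2: h(438,24)=(438*31+24)%997=641 [pair 0] h(316,865)=(316*31+865)%997=691 [pair 1] -> [641, 691]
  Sibling for proof at L1: 316
L3: h(641,691)=(641*31+691)%997=622 [pair 0] -> [622]
  Sibling for proof at L2: 641
Root: 622
Proof path (sibling hashes from leaf to root): [90, 316, 641]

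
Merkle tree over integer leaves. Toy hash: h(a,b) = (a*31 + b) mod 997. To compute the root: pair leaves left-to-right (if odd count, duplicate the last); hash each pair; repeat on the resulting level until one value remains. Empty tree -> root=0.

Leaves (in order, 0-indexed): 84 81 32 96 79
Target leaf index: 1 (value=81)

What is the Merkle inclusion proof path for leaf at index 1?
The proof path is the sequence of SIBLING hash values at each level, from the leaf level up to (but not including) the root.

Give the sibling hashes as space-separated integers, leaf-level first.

Answer: 84 91 139

Derivation:
L0 (leaves): [84, 81, 32, 96, 79], target index=1
L1: h(84,81)=(84*31+81)%997=691 [pair 0] h(32,96)=(32*31+96)%997=91 [pair 1] h(79,79)=(79*31+79)%997=534 [pair 2] -> [691, 91, 534]
  Sibling for proof at L0: 84
L2: h(691,91)=(691*31+91)%997=575 [pair 0] h(534,534)=(534*31+534)%997=139 [pair 1] -> [575, 139]
  Sibling for proof at L1: 91
L3: h(575,139)=(575*31+139)%997=18 [pair 0] -> [18]
  Sibling for proof at L2: 139
Root: 18
Proof path (sibling hashes from leaf to root): [84, 91, 139]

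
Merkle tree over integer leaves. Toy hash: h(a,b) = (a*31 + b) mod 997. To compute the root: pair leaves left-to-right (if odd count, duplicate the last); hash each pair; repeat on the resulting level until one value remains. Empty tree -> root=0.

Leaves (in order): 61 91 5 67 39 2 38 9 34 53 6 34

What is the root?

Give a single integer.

Answer: 106

Derivation:
L0: [61, 91, 5, 67, 39, 2, 38, 9, 34, 53, 6, 34]
L1: h(61,91)=(61*31+91)%997=985 h(5,67)=(5*31+67)%997=222 h(39,2)=(39*31+2)%997=214 h(38,9)=(38*31+9)%997=190 h(34,53)=(34*31+53)%997=110 h(6,34)=(6*31+34)%997=220 -> [985, 222, 214, 190, 110, 220]
L2: h(985,222)=(985*31+222)%997=847 h(214,190)=(214*31+190)%997=842 h(110,220)=(110*31+220)%997=639 -> [847, 842, 639]
L3: h(847,842)=(847*31+842)%997=180 h(639,639)=(639*31+639)%997=508 -> [180, 508]
L4: h(180,508)=(180*31+508)%997=106 -> [106]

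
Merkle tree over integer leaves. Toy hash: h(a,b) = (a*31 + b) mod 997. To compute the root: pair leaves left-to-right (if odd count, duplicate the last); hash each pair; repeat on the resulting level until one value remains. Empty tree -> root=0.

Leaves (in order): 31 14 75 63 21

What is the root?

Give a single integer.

Answer: 612

Derivation:
L0: [31, 14, 75, 63, 21]
L1: h(31,14)=(31*31+14)%997=975 h(75,63)=(75*31+63)%997=394 h(21,21)=(21*31+21)%997=672 -> [975, 394, 672]
L2: h(975,394)=(975*31+394)%997=709 h(672,672)=(672*31+672)%997=567 -> [709, 567]
L3: h(709,567)=(709*31+567)%997=612 -> [612]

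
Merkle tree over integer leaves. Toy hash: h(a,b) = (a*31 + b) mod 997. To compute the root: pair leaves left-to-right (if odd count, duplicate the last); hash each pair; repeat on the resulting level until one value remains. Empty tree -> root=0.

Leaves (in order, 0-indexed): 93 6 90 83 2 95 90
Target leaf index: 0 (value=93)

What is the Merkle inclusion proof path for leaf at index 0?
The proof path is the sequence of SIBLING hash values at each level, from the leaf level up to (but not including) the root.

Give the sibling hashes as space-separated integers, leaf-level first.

L0 (leaves): [93, 6, 90, 83, 2, 95, 90], target index=0
L1: h(93,6)=(93*31+6)%997=895 [pair 0] h(90,83)=(90*31+83)%997=879 [pair 1] h(2,95)=(2*31+95)%997=157 [pair 2] h(90,90)=(90*31+90)%997=886 [pair 3] -> [895, 879, 157, 886]
  Sibling for proof at L0: 6
L2: h(895,879)=(895*31+879)%997=708 [pair 0] h(157,886)=(157*31+886)%997=768 [pair 1] -> [708, 768]
  Sibling for proof at L1: 879
L3: h(708,768)=(708*31+768)%997=782 [pair 0] -> [782]
  Sibling for proof at L2: 768
Root: 782
Proof path (sibling hashes from leaf to root): [6, 879, 768]

Answer: 6 879 768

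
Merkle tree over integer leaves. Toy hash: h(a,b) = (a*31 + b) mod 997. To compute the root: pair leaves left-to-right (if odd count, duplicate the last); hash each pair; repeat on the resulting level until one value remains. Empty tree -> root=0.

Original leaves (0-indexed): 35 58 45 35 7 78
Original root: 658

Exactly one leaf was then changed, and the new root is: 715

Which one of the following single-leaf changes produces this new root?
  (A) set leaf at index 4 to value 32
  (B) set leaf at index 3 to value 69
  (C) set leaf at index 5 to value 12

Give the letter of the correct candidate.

Answer: B

Derivation:
Original leaves: [35, 58, 45, 35, 7, 78]
Target new root: 715
Try each candidate change and compute the resulting root:
Candidate A: set leaf[4] = 32 -> leaves = [35, 58, 45, 35, 32, 78]
  L0: [35, 58, 45, 35, 32, 78]
  L1: h(35,58)=(35*31+58)%997=146 h(45,35)=(45*31+35)%997=433 h(32,78)=(32*31+78)%997=73 -> [146, 433, 73]
  L2: h(146,433)=(146*31+433)%997=971 h(73,73)=(73*31+73)%997=342 -> [971, 342]
  L3: h(971,342)=(971*31+342)%997=533 -> [533]
  root = 533 != target 715
Candidate B: set leaf[3] = 69 -> leaves = [35, 58, 45, 69, 7, 78]
  L0: [35, 58, 45, 69, 7, 78]
  L1: h(35,58)=(35*31+58)%997=146 h(45,69)=(45*31+69)%997=467 h(7,78)=(7*31+78)%997=295 -> [146, 467, 295]
  L2: h(146,467)=(146*31+467)%997=8 h(295,295)=(295*31+295)%997=467 -> [8, 467]
  L3: h(8,467)=(8*31+467)%997=715 -> [715]
  root = 715 == target 715  ** MATCH **
Candidate C: set leaf[5] = 12 -> leaves = [35, 58, 45, 35, 7, 12]
  L0: [35, 58, 45, 35, 7, 12]
  L1: h(35,58)=(35*31+58)%997=146 h(45,35)=(45*31+35)%997=433 h(7,12)=(7*31+12)%997=229 -> [146, 433, 229]
  L2: h(146,433)=(146*31+433)%997=971 h(229,229)=(229*31+229)%997=349 -> [971, 349]
  L3: h(971,349)=(971*31+349)%997=540 -> [540]
  root = 540 != target 715
Candidate B produces the target root.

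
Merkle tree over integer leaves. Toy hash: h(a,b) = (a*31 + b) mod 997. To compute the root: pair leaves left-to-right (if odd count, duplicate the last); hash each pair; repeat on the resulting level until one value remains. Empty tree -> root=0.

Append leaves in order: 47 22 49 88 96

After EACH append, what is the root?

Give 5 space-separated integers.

Answer: 47 482 558 597 162

Derivation:
After append 47 (leaves=[47]):
  L0: [47]
  root=47
After append 22 (leaves=[47, 22]):
  L0: [47, 22]
  L1: h(47,22)=(47*31+22)%997=482 -> [482]
  root=482
After append 49 (leaves=[47, 22, 49]):
  L0: [47, 22, 49]
  L1: h(47,22)=(47*31+22)%997=482 h(49,49)=(49*31+49)%997=571 -> [482, 571]
  L2: h(482,571)=(482*31+571)%997=558 -> [558]
  root=558
After append 88 (leaves=[47, 22, 49, 88]):
  L0: [47, 22, 49, 88]
  L1: h(47,22)=(47*31+22)%997=482 h(49,88)=(49*31+88)%997=610 -> [482, 610]
  L2: h(482,610)=(482*31+610)%997=597 -> [597]
  root=597
After append 96 (leaves=[47, 22, 49, 88, 96]):
  L0: [47, 22, 49, 88, 96]
  L1: h(47,22)=(47*31+22)%997=482 h(49,88)=(49*31+88)%997=610 h(96,96)=(96*31+96)%997=81 -> [482, 610, 81]
  L2: h(482,610)=(482*31+610)%997=597 h(81,81)=(81*31+81)%997=598 -> [597, 598]
  L3: h(597,598)=(597*31+598)%997=162 -> [162]
  root=162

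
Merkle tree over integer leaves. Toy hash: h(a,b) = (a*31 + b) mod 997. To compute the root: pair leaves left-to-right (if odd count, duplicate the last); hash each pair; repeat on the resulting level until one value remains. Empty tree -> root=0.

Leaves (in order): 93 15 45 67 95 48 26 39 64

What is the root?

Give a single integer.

L0: [93, 15, 45, 67, 95, 48, 26, 39, 64]
L1: h(93,15)=(93*31+15)%997=904 h(45,67)=(45*31+67)%997=465 h(95,48)=(95*31+48)%997=2 h(26,39)=(26*31+39)%997=845 h(64,64)=(64*31+64)%997=54 -> [904, 465, 2, 845, 54]
L2: h(904,465)=(904*31+465)%997=573 h(2,845)=(2*31+845)%997=907 h(54,54)=(54*31+54)%997=731 -> [573, 907, 731]
L3: h(573,907)=(573*31+907)%997=724 h(731,731)=(731*31+731)%997=461 -> [724, 461]
L4: h(724,461)=(724*31+461)%997=971 -> [971]

Answer: 971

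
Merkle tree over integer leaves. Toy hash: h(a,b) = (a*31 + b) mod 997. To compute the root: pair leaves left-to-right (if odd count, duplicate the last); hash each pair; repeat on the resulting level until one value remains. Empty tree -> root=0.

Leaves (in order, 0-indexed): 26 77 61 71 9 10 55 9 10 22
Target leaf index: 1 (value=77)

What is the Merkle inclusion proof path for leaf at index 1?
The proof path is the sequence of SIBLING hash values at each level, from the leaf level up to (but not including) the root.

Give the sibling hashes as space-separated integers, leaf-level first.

L0 (leaves): [26, 77, 61, 71, 9, 10, 55, 9, 10, 22], target index=1
L1: h(26,77)=(26*31+77)%997=883 [pair 0] h(61,71)=(61*31+71)%997=965 [pair 1] h(9,10)=(9*31+10)%997=289 [pair 2] h(55,9)=(55*31+9)%997=717 [pair 3] h(10,22)=(10*31+22)%997=332 [pair 4] -> [883, 965, 289, 717, 332]
  Sibling for proof at L0: 26
L2: h(883,965)=(883*31+965)%997=422 [pair 0] h(289,717)=(289*31+717)%997=703 [pair 1] h(332,332)=(332*31+332)%997=654 [pair 2] -> [422, 703, 654]
  Sibling for proof at L1: 965
L3: h(422,703)=(422*31+703)%997=824 [pair 0] h(654,654)=(654*31+654)%997=988 [pair 1] -> [824, 988]
  Sibling for proof at L2: 703
L4: h(824,988)=(824*31+988)%997=610 [pair 0] -> [610]
  Sibling for proof at L3: 988
Root: 610
Proof path (sibling hashes from leaf to root): [26, 965, 703, 988]

Answer: 26 965 703 988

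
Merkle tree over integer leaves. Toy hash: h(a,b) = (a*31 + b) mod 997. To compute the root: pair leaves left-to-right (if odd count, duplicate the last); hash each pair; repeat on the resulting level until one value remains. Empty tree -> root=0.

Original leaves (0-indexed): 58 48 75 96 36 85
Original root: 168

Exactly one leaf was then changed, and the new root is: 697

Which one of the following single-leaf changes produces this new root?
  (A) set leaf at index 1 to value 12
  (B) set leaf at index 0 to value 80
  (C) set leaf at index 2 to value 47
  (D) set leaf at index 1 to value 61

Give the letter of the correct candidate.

Original leaves: [58, 48, 75, 96, 36, 85]
Target new root: 697
Try each candidate change and compute the resulting root:
Candidate A: set leaf[1] = 12 -> leaves = [58, 12, 75, 96, 36, 85]
  L0: [58, 12, 75, 96, 36, 85]
  L1: h(58,12)=(58*31+12)%997=813 h(75,96)=(75*31+96)%997=427 h(36,85)=(36*31+85)%997=204 -> [813, 427, 204]
  L2: h(813,427)=(813*31+427)%997=705 h(204,204)=(204*31+204)%997=546 -> [705, 546]
  L3: h(705,546)=(705*31+546)%997=467 -> [467]
  root = 467 != target 697
Candidate B: set leaf[0] = 80 -> leaves = [80, 48, 75, 96, 36, 85]
  L0: [80, 48, 75, 96, 36, 85]
  L1: h(80,48)=(80*31+48)%997=534 h(75,96)=(75*31+96)%997=427 h(36,85)=(36*31+85)%997=204 -> [534, 427, 204]
  L2: h(534,427)=(534*31+427)%997=32 h(204,204)=(204*31+204)%997=546 -> [32, 546]
  L3: h(32,546)=(32*31+546)%997=541 -> [541]
  root = 541 != target 697
Candidate C: set leaf[2] = 47 -> leaves = [58, 48, 47, 96, 36, 85]
  L0: [58, 48, 47, 96, 36, 85]
  L1: h(58,48)=(58*31+48)%997=849 h(47,96)=(47*31+96)%997=556 h(36,85)=(36*31+85)%997=204 -> [849, 556, 204]
  L2: h(849,556)=(849*31+556)%997=953 h(204,204)=(204*31+204)%997=546 -> [953, 546]
  L3: h(953,546)=(953*31+546)%997=179 -> [179]
  root = 179 != target 697
Candidate D: set leaf[1] = 61 -> leaves = [58, 61, 75, 96, 36, 85]
  L0: [58, 61, 75, 96, 36, 85]
  L1: h(58,61)=(58*31+61)%997=862 h(75,96)=(75*31+96)%997=427 h(36,85)=(36*31+85)%997=204 -> [862, 427, 204]
  L2: h(862,427)=(862*31+427)%997=230 h(204,204)=(204*31+204)%997=546 -> [230, 546]
  L3: h(230,546)=(230*31+546)%997=697 -> [697]
  root = 697 == target 697  ** MATCH **
Candidate D produces the target root.

Answer: D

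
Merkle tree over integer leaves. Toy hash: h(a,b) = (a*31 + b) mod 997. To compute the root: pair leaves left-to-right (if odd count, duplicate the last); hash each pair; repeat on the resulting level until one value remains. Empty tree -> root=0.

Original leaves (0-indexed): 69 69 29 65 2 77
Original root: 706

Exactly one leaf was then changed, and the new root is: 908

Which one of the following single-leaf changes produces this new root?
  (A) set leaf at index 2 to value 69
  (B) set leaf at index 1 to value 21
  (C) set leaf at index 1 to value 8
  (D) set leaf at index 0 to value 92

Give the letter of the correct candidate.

Answer: C

Derivation:
Original leaves: [69, 69, 29, 65, 2, 77]
Target new root: 908
Try each candidate change and compute the resulting root:
Candidate A: set leaf[2] = 69 -> leaves = [69, 69, 69, 65, 2, 77]
  L0: [69, 69, 69, 65, 2, 77]
  L1: h(69,69)=(69*31+69)%997=214 h(69,65)=(69*31+65)%997=210 h(2,77)=(2*31+77)%997=139 -> [214, 210, 139]
  L2: h(214,210)=(214*31+210)%997=862 h(139,139)=(139*31+139)%997=460 -> [862, 460]
  L3: h(862,460)=(862*31+460)%997=263 -> [263]
  root = 263 != target 908
Candidate B: set leaf[1] = 21 -> leaves = [69, 21, 29, 65, 2, 77]
  L0: [69, 21, 29, 65, 2, 77]
  L1: h(69,21)=(69*31+21)%997=166 h(29,65)=(29*31+65)%997=964 h(2,77)=(2*31+77)%997=139 -> [166, 964, 139]
  L2: h(166,964)=(166*31+964)%997=128 h(139,139)=(139*31+139)%997=460 -> [128, 460]
  L3: h(128,460)=(128*31+460)%997=440 -> [440]
  root = 440 != target 908
Candidate C: set leaf[1] = 8 -> leaves = [69, 8, 29, 65, 2, 77]
  L0: [69, 8, 29, 65, 2, 77]
  L1: h(69,8)=(69*31+8)%997=153 h(29,65)=(29*31+65)%997=964 h(2,77)=(2*31+77)%997=139 -> [153, 964, 139]
  L2: h(153,964)=(153*31+964)%997=722 h(139,139)=(139*31+139)%997=460 -> [722, 460]
  L3: h(722,460)=(722*31+460)%997=908 -> [908]
  root = 908 == target 908  ** MATCH **
Candidate D: set leaf[0] = 92 -> leaves = [92, 69, 29, 65, 2, 77]
  L0: [92, 69, 29, 65, 2, 77]
  L1: h(92,69)=(92*31+69)%997=927 h(29,65)=(29*31+65)%997=964 h(2,77)=(2*31+77)%997=139 -> [927, 964, 139]
  L2: h(927,964)=(927*31+964)%997=788 h(139,139)=(139*31+139)%997=460 -> [788, 460]
  L3: h(788,460)=(788*31+460)%997=960 -> [960]
  root = 960 != target 908
Candidate C produces the target root.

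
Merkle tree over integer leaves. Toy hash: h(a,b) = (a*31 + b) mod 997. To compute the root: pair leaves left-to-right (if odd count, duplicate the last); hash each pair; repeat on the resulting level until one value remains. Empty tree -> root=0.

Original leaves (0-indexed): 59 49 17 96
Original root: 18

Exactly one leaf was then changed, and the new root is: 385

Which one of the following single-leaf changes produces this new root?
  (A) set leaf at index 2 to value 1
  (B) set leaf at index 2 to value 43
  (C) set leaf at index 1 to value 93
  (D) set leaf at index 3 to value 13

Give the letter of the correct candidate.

Original leaves: [59, 49, 17, 96]
Target new root: 385
Try each candidate change and compute the resulting root:
Candidate A: set leaf[2] = 1 -> leaves = [59, 49, 1, 96]
  L0: [59, 49, 1, 96]
  L1: h(59,49)=(59*31+49)%997=881 h(1,96)=(1*31+96)%997=127 -> [881, 127]
  L2: h(881,127)=(881*31+127)%997=519 -> [519]
  root = 519 != target 385
Candidate B: set leaf[2] = 43 -> leaves = [59, 49, 43, 96]
  L0: [59, 49, 43, 96]
  L1: h(59,49)=(59*31+49)%997=881 h(43,96)=(43*31+96)%997=432 -> [881, 432]
  L2: h(881,432)=(881*31+432)%997=824 -> [824]
  root = 824 != target 385
Candidate C: set leaf[1] = 93 -> leaves = [59, 93, 17, 96]
  L0: [59, 93, 17, 96]
  L1: h(59,93)=(59*31+93)%997=925 h(17,96)=(17*31+96)%997=623 -> [925, 623]
  L2: h(925,623)=(925*31+623)%997=385 -> [385]
  root = 385 == target 385  ** MATCH **
Candidate D: set leaf[3] = 13 -> leaves = [59, 49, 17, 13]
  L0: [59, 49, 17, 13]
  L1: h(59,49)=(59*31+49)%997=881 h(17,13)=(17*31+13)%997=540 -> [881, 540]
  L2: h(881,540)=(881*31+540)%997=932 -> [932]
  root = 932 != target 385
Candidate C produces the target root.

Answer: C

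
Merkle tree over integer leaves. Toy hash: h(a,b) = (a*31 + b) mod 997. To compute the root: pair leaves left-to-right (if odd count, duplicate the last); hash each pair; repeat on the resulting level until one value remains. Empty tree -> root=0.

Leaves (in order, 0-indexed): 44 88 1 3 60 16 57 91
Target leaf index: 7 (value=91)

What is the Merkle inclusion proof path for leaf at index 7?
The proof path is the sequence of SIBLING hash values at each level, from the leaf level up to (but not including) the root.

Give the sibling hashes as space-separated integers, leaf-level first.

L0 (leaves): [44, 88, 1, 3, 60, 16, 57, 91], target index=7
L1: h(44,88)=(44*31+88)%997=455 [pair 0] h(1,3)=(1*31+3)%997=34 [pair 1] h(60,16)=(60*31+16)%997=879 [pair 2] h(57,91)=(57*31+91)%997=861 [pair 3] -> [455, 34, 879, 861]
  Sibling for proof at L0: 57
L2: h(455,34)=(455*31+34)%997=181 [pair 0] h(879,861)=(879*31+861)%997=194 [pair 1] -> [181, 194]
  Sibling for proof at L1: 879
L3: h(181,194)=(181*31+194)%997=820 [pair 0] -> [820]
  Sibling for proof at L2: 181
Root: 820
Proof path (sibling hashes from leaf to root): [57, 879, 181]

Answer: 57 879 181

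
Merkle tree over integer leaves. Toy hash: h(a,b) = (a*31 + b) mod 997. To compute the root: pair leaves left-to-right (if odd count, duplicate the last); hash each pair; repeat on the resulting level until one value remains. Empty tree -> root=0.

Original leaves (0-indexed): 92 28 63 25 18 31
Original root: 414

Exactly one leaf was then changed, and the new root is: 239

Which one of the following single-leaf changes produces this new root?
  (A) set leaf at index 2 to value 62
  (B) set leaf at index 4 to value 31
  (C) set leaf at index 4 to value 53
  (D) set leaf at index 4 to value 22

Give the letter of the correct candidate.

Answer: C

Derivation:
Original leaves: [92, 28, 63, 25, 18, 31]
Target new root: 239
Try each candidate change and compute the resulting root:
Candidate A: set leaf[2] = 62 -> leaves = [92, 28, 62, 25, 18, 31]
  L0: [92, 28, 62, 25, 18, 31]
  L1: h(92,28)=(92*31+28)%997=886 h(62,25)=(62*31+25)%997=950 h(18,31)=(18*31+31)%997=589 -> [886, 950, 589]
  L2: h(886,950)=(886*31+950)%997=500 h(589,589)=(589*31+589)%997=902 -> [500, 902]
  L3: h(500,902)=(500*31+902)%997=450 -> [450]
  root = 450 != target 239
Candidate B: set leaf[4] = 31 -> leaves = [92, 28, 63, 25, 31, 31]
  L0: [92, 28, 63, 25, 31, 31]
  L1: h(92,28)=(92*31+28)%997=886 h(63,25)=(63*31+25)%997=981 h(31,31)=(31*31+31)%997=992 -> [886, 981, 992]
  L2: h(886,981)=(886*31+981)%997=531 h(992,992)=(992*31+992)%997=837 -> [531, 837]
  L3: h(531,837)=(531*31+837)%997=349 -> [349]
  root = 349 != target 239
Candidate C: set leaf[4] = 53 -> leaves = [92, 28, 63, 25, 53, 31]
  L0: [92, 28, 63, 25, 53, 31]
  L1: h(92,28)=(92*31+28)%997=886 h(63,25)=(63*31+25)%997=981 h(53,31)=(53*31+31)%997=677 -> [886, 981, 677]
  L2: h(886,981)=(886*31+981)%997=531 h(677,677)=(677*31+677)%997=727 -> [531, 727]
  L3: h(531,727)=(531*31+727)%997=239 -> [239]
  root = 239 == target 239  ** MATCH **
Candidate D: set leaf[4] = 22 -> leaves = [92, 28, 63, 25, 22, 31]
  L0: [92, 28, 63, 25, 22, 31]
  L1: h(92,28)=(92*31+28)%997=886 h(63,25)=(63*31+25)%997=981 h(22,31)=(22*31+31)%997=713 -> [886, 981, 713]
  L2: h(886,981)=(886*31+981)%997=531 h(713,713)=(713*31+713)%997=882 -> [531, 882]
  L3: h(531,882)=(531*31+882)%997=394 -> [394]
  root = 394 != target 239
Candidate C produces the target root.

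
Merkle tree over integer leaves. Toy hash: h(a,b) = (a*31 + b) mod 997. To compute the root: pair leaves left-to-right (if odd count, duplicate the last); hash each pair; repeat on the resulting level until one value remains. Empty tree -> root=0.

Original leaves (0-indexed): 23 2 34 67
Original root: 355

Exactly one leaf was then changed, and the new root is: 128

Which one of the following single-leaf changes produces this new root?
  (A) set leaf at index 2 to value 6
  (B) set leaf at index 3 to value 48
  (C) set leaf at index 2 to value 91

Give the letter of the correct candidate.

Answer: C

Derivation:
Original leaves: [23, 2, 34, 67]
Target new root: 128
Try each candidate change and compute the resulting root:
Candidate A: set leaf[2] = 6 -> leaves = [23, 2, 6, 67]
  L0: [23, 2, 6, 67]
  L1: h(23,2)=(23*31+2)%997=715 h(6,67)=(6*31+67)%997=253 -> [715, 253]
  L2: h(715,253)=(715*31+253)%997=484 -> [484]
  root = 484 != target 128
Candidate B: set leaf[3] = 48 -> leaves = [23, 2, 34, 48]
  L0: [23, 2, 34, 48]
  L1: h(23,2)=(23*31+2)%997=715 h(34,48)=(34*31+48)%997=105 -> [715, 105]
  L2: h(715,105)=(715*31+105)%997=336 -> [336]
  root = 336 != target 128
Candidate C: set leaf[2] = 91 -> leaves = [23, 2, 91, 67]
  L0: [23, 2, 91, 67]
  L1: h(23,2)=(23*31+2)%997=715 h(91,67)=(91*31+67)%997=894 -> [715, 894]
  L2: h(715,894)=(715*31+894)%997=128 -> [128]
  root = 128 == target 128  ** MATCH **
Candidate C produces the target root.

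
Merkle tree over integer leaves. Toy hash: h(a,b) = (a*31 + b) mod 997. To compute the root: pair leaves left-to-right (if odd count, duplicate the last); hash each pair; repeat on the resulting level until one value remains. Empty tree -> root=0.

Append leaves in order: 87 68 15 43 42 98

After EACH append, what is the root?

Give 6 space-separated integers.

Answer: 87 771 453 481 93 888

Derivation:
After append 87 (leaves=[87]):
  L0: [87]
  root=87
After append 68 (leaves=[87, 68]):
  L0: [87, 68]
  L1: h(87,68)=(87*31+68)%997=771 -> [771]
  root=771
After append 15 (leaves=[87, 68, 15]):
  L0: [87, 68, 15]
  L1: h(87,68)=(87*31+68)%997=771 h(15,15)=(15*31+15)%997=480 -> [771, 480]
  L2: h(771,480)=(771*31+480)%997=453 -> [453]
  root=453
After append 43 (leaves=[87, 68, 15, 43]):
  L0: [87, 68, 15, 43]
  L1: h(87,68)=(87*31+68)%997=771 h(15,43)=(15*31+43)%997=508 -> [771, 508]
  L2: h(771,508)=(771*31+508)%997=481 -> [481]
  root=481
After append 42 (leaves=[87, 68, 15, 43, 42]):
  L0: [87, 68, 15, 43, 42]
  L1: h(87,68)=(87*31+68)%997=771 h(15,43)=(15*31+43)%997=508 h(42,42)=(42*31+42)%997=347 -> [771, 508, 347]
  L2: h(771,508)=(771*31+508)%997=481 h(347,347)=(347*31+347)%997=137 -> [481, 137]
  L3: h(481,137)=(481*31+137)%997=93 -> [93]
  root=93
After append 98 (leaves=[87, 68, 15, 43, 42, 98]):
  L0: [87, 68, 15, 43, 42, 98]
  L1: h(87,68)=(87*31+68)%997=771 h(15,43)=(15*31+43)%997=508 h(42,98)=(42*31+98)%997=403 -> [771, 508, 403]
  L2: h(771,508)=(771*31+508)%997=481 h(403,403)=(403*31+403)%997=932 -> [481, 932]
  L3: h(481,932)=(481*31+932)%997=888 -> [888]
  root=888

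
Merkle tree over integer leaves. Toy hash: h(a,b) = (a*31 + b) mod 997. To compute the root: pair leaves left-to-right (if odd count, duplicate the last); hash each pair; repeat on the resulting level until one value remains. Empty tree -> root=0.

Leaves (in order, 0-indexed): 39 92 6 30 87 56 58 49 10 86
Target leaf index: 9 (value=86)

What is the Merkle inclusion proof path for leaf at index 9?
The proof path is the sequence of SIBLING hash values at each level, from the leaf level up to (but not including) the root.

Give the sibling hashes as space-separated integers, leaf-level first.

Answer: 10 396 708 191

Derivation:
L0 (leaves): [39, 92, 6, 30, 87, 56, 58, 49, 10, 86], target index=9
L1: h(39,92)=(39*31+92)%997=304 [pair 0] h(6,30)=(6*31+30)%997=216 [pair 1] h(87,56)=(87*31+56)%997=759 [pair 2] h(58,49)=(58*31+49)%997=850 [pair 3] h(10,86)=(10*31+86)%997=396 [pair 4] -> [304, 216, 759, 850, 396]
  Sibling for proof at L0: 10
L2: h(304,216)=(304*31+216)%997=667 [pair 0] h(759,850)=(759*31+850)%997=451 [pair 1] h(396,396)=(396*31+396)%997=708 [pair 2] -> [667, 451, 708]
  Sibling for proof at L1: 396
L3: h(667,451)=(667*31+451)%997=191 [pair 0] h(708,708)=(708*31+708)%997=722 [pair 1] -> [191, 722]
  Sibling for proof at L2: 708
L4: h(191,722)=(191*31+722)%997=661 [pair 0] -> [661]
  Sibling for proof at L3: 191
Root: 661
Proof path (sibling hashes from leaf to root): [10, 396, 708, 191]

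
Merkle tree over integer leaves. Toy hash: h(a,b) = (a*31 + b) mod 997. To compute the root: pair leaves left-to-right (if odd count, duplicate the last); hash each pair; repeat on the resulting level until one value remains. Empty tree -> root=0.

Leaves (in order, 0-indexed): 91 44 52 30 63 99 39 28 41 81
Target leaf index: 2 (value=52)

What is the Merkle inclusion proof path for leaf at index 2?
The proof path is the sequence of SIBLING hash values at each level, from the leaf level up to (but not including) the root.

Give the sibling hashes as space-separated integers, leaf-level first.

L0 (leaves): [91, 44, 52, 30, 63, 99, 39, 28, 41, 81], target index=2
L1: h(91,44)=(91*31+44)%997=871 [pair 0] h(52,30)=(52*31+30)%997=645 [pair 1] h(63,99)=(63*31+99)%997=58 [pair 2] h(39,28)=(39*31+28)%997=240 [pair 3] h(41,81)=(41*31+81)%997=355 [pair 4] -> [871, 645, 58, 240, 355]
  Sibling for proof at L0: 30
L2: h(871,645)=(871*31+645)%997=727 [pair 0] h(58,240)=(58*31+240)%997=44 [pair 1] h(355,355)=(355*31+355)%997=393 [pair 2] -> [727, 44, 393]
  Sibling for proof at L1: 871
L3: h(727,44)=(727*31+44)%997=647 [pair 0] h(393,393)=(393*31+393)%997=612 [pair 1] -> [647, 612]
  Sibling for proof at L2: 44
L4: h(647,612)=(647*31+612)%997=729 [pair 0] -> [729]
  Sibling for proof at L3: 612
Root: 729
Proof path (sibling hashes from leaf to root): [30, 871, 44, 612]

Answer: 30 871 44 612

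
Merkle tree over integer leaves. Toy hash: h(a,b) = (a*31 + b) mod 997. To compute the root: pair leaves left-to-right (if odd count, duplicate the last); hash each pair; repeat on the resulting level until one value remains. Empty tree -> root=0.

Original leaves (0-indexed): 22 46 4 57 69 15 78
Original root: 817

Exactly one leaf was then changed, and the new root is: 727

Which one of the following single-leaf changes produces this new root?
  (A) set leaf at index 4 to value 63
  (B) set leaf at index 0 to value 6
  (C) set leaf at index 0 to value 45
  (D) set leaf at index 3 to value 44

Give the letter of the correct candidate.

Answer: B

Derivation:
Original leaves: [22, 46, 4, 57, 69, 15, 78]
Target new root: 727
Try each candidate change and compute the resulting root:
Candidate A: set leaf[4] = 63 -> leaves = [22, 46, 4, 57, 63, 15, 78]
  L0: [22, 46, 4, 57, 63, 15, 78]
  L1: h(22,46)=(22*31+46)%997=728 h(4,57)=(4*31+57)%997=181 h(63,15)=(63*31+15)%997=971 h(78,78)=(78*31+78)%997=502 -> [728, 181, 971, 502]
  L2: h(728,181)=(728*31+181)%997=815 h(971,502)=(971*31+502)%997=693 -> [815, 693]
  L3: h(815,693)=(815*31+693)%997=36 -> [36]
  root = 36 != target 727
Candidate B: set leaf[0] = 6 -> leaves = [6, 46, 4, 57, 69, 15, 78]
  L0: [6, 46, 4, 57, 69, 15, 78]
  L1: h(6,46)=(6*31+46)%997=232 h(4,57)=(4*31+57)%997=181 h(69,15)=(69*31+15)%997=160 h(78,78)=(78*31+78)%997=502 -> [232, 181, 160, 502]
  L2: h(232,181)=(232*31+181)%997=394 h(160,502)=(160*31+502)%997=477 -> [394, 477]
  L3: h(394,477)=(394*31+477)%997=727 -> [727]
  root = 727 == target 727  ** MATCH **
Candidate C: set leaf[0] = 45 -> leaves = [45, 46, 4, 57, 69, 15, 78]
  L0: [45, 46, 4, 57, 69, 15, 78]
  L1: h(45,46)=(45*31+46)%997=444 h(4,57)=(4*31+57)%997=181 h(69,15)=(69*31+15)%997=160 h(78,78)=(78*31+78)%997=502 -> [444, 181, 160, 502]
  L2: h(444,181)=(444*31+181)%997=984 h(160,502)=(160*31+502)%997=477 -> [984, 477]
  L3: h(984,477)=(984*31+477)%997=74 -> [74]
  root = 74 != target 727
Candidate D: set leaf[3] = 44 -> leaves = [22, 46, 4, 44, 69, 15, 78]
  L0: [22, 46, 4, 44, 69, 15, 78]
  L1: h(22,46)=(22*31+46)%997=728 h(4,44)=(4*31+44)%997=168 h(69,15)=(69*31+15)%997=160 h(78,78)=(78*31+78)%997=502 -> [728, 168, 160, 502]
  L2: h(728,168)=(728*31+168)%997=802 h(160,502)=(160*31+502)%997=477 -> [802, 477]
  L3: h(802,477)=(802*31+477)%997=414 -> [414]
  root = 414 != target 727
Candidate B produces the target root.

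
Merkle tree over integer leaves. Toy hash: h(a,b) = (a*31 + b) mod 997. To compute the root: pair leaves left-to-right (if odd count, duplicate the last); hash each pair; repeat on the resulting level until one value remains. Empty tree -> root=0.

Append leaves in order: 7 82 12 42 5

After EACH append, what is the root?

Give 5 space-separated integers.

Answer: 7 299 680 710 211

Derivation:
After append 7 (leaves=[7]):
  L0: [7]
  root=7
After append 82 (leaves=[7, 82]):
  L0: [7, 82]
  L1: h(7,82)=(7*31+82)%997=299 -> [299]
  root=299
After append 12 (leaves=[7, 82, 12]):
  L0: [7, 82, 12]
  L1: h(7,82)=(7*31+82)%997=299 h(12,12)=(12*31+12)%997=384 -> [299, 384]
  L2: h(299,384)=(299*31+384)%997=680 -> [680]
  root=680
After append 42 (leaves=[7, 82, 12, 42]):
  L0: [7, 82, 12, 42]
  L1: h(7,82)=(7*31+82)%997=299 h(12,42)=(12*31+42)%997=414 -> [299, 414]
  L2: h(299,414)=(299*31+414)%997=710 -> [710]
  root=710
After append 5 (leaves=[7, 82, 12, 42, 5]):
  L0: [7, 82, 12, 42, 5]
  L1: h(7,82)=(7*31+82)%997=299 h(12,42)=(12*31+42)%997=414 h(5,5)=(5*31+5)%997=160 -> [299, 414, 160]
  L2: h(299,414)=(299*31+414)%997=710 h(160,160)=(160*31+160)%997=135 -> [710, 135]
  L3: h(710,135)=(710*31+135)%997=211 -> [211]
  root=211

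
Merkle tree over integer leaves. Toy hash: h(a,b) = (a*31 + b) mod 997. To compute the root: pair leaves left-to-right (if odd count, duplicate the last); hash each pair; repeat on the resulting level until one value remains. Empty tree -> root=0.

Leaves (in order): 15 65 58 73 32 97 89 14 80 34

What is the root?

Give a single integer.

Answer: 163

Derivation:
L0: [15, 65, 58, 73, 32, 97, 89, 14, 80, 34]
L1: h(15,65)=(15*31+65)%997=530 h(58,73)=(58*31+73)%997=874 h(32,97)=(32*31+97)%997=92 h(89,14)=(89*31+14)%997=779 h(80,34)=(80*31+34)%997=520 -> [530, 874, 92, 779, 520]
L2: h(530,874)=(530*31+874)%997=355 h(92,779)=(92*31+779)%997=640 h(520,520)=(520*31+520)%997=688 -> [355, 640, 688]
L3: h(355,640)=(355*31+640)%997=678 h(688,688)=(688*31+688)%997=82 -> [678, 82]
L4: h(678,82)=(678*31+82)%997=163 -> [163]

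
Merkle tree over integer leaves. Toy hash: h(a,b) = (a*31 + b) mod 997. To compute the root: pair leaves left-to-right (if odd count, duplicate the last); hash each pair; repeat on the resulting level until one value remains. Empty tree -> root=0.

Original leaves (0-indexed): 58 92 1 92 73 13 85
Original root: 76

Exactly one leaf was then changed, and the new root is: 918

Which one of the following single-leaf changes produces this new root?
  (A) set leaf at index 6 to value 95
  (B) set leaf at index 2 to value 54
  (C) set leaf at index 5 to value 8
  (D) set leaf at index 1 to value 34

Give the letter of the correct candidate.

Answer: C

Derivation:
Original leaves: [58, 92, 1, 92, 73, 13, 85]
Target new root: 918
Try each candidate change and compute the resulting root:
Candidate A: set leaf[6] = 95 -> leaves = [58, 92, 1, 92, 73, 13, 95]
  L0: [58, 92, 1, 92, 73, 13, 95]
  L1: h(58,92)=(58*31+92)%997=893 h(1,92)=(1*31+92)%997=123 h(73,13)=(73*31+13)%997=282 h(95,95)=(95*31+95)%997=49 -> [893, 123, 282, 49]
  L2: h(893,123)=(893*31+123)%997=887 h(282,49)=(282*31+49)%997=815 -> [887, 815]
  L3: h(887,815)=(887*31+815)%997=396 -> [396]
  root = 396 != target 918
Candidate B: set leaf[2] = 54 -> leaves = [58, 92, 54, 92, 73, 13, 85]
  L0: [58, 92, 54, 92, 73, 13, 85]
  L1: h(58,92)=(58*31+92)%997=893 h(54,92)=(54*31+92)%997=769 h(73,13)=(73*31+13)%997=282 h(85,85)=(85*31+85)%997=726 -> [893, 769, 282, 726]
  L2: h(893,769)=(893*31+769)%997=536 h(282,726)=(282*31+726)%997=495 -> [536, 495]
  L3: h(536,495)=(536*31+495)%997=162 -> [162]
  root = 162 != target 918
Candidate C: set leaf[5] = 8 -> leaves = [58, 92, 1, 92, 73, 8, 85]
  L0: [58, 92, 1, 92, 73, 8, 85]
  L1: h(58,92)=(58*31+92)%997=893 h(1,92)=(1*31+92)%997=123 h(73,8)=(73*31+8)%997=277 h(85,85)=(85*31+85)%997=726 -> [893, 123, 277, 726]
  L2: h(893,123)=(893*31+123)%997=887 h(277,726)=(277*31+726)%997=340 -> [887, 340]
  L3: h(887,340)=(887*31+340)%997=918 -> [918]
  root = 918 == target 918  ** MATCH **
Candidate D: set leaf[1] = 34 -> leaves = [58, 34, 1, 92, 73, 13, 85]
  L0: [58, 34, 1, 92, 73, 13, 85]
  L1: h(58,34)=(58*31+34)%997=835 h(1,92)=(1*31+92)%997=123 h(73,13)=(73*31+13)%997=282 h(85,85)=(85*31+85)%997=726 -> [835, 123, 282, 726]
  L2: h(835,123)=(835*31+123)%997=86 h(282,726)=(282*31+726)%997=495 -> [86, 495]
  L3: h(86,495)=(86*31+495)%997=170 -> [170]
  root = 170 != target 918
Candidate C produces the target root.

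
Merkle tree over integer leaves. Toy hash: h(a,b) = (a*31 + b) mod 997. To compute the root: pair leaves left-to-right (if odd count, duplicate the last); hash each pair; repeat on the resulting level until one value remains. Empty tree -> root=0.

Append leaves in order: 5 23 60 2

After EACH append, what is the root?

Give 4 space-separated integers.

After append 5 (leaves=[5]):
  L0: [5]
  root=5
After append 23 (leaves=[5, 23]):
  L0: [5, 23]
  L1: h(5,23)=(5*31+23)%997=178 -> [178]
  root=178
After append 60 (leaves=[5, 23, 60]):
  L0: [5, 23, 60]
  L1: h(5,23)=(5*31+23)%997=178 h(60,60)=(60*31+60)%997=923 -> [178, 923]
  L2: h(178,923)=(178*31+923)%997=459 -> [459]
  root=459
After append 2 (leaves=[5, 23, 60, 2]):
  L0: [5, 23, 60, 2]
  L1: h(5,23)=(5*31+23)%997=178 h(60,2)=(60*31+2)%997=865 -> [178, 865]
  L2: h(178,865)=(178*31+865)%997=401 -> [401]
  root=401

Answer: 5 178 459 401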